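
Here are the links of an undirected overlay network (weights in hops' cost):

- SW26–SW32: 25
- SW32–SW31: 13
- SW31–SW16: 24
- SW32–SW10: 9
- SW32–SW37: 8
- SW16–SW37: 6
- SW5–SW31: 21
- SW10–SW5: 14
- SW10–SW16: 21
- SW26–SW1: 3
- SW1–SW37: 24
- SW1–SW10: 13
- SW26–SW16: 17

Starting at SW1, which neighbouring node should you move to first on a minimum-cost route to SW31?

SW10

Candidate routes:
SW1 → SW10 → SW32 → SW31: 13+9+13 = 35
SW1 → SW26 → SW32 → SW31: 3+25+13 = 41
Cheapest is SW1 → SW10 → SW32 → SW31 at 35 hops' cost.
So from SW1 the first move is to SW10.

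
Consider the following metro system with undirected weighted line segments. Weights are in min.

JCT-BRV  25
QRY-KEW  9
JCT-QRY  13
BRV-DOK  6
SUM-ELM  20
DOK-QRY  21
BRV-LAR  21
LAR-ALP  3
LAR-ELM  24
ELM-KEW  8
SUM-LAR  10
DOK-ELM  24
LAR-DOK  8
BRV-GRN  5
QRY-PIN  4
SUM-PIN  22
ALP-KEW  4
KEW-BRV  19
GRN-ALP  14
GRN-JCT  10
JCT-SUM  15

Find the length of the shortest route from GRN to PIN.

Running Dijkstra from GRN:
GRN: 0
BRV: 5  (via GRN)
JCT: 10  (via GRN)
DOK: 11  (via BRV)
ALP: 14  (via GRN)
LAR: 17  (via ALP)
KEW: 18  (via ALP)
QRY: 23  (via JCT)
SUM: 25  (via JCT)
ELM: 26  (via KEW)
PIN: 27  (via QRY)
Shortest route: GRN–JCT–QRY–PIN = 27 min.

27 min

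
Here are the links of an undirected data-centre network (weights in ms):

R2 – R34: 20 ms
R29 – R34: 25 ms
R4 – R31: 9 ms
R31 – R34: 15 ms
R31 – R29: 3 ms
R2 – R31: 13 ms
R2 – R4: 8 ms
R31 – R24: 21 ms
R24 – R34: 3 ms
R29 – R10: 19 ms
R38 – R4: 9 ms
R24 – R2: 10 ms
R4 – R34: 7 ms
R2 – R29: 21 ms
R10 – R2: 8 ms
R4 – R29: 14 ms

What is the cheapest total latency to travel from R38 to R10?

25 ms

Shortest distances from R38:
R38: 0
R4: 9  (via R38)
R34: 16  (via R4)
R2: 17  (via R4)
R31: 18  (via R4)
R24: 19  (via R34)
R29: 21  (via R31)
R10: 25  (via R2)
Shortest route: R38–R4–R2–R10 = 25 ms.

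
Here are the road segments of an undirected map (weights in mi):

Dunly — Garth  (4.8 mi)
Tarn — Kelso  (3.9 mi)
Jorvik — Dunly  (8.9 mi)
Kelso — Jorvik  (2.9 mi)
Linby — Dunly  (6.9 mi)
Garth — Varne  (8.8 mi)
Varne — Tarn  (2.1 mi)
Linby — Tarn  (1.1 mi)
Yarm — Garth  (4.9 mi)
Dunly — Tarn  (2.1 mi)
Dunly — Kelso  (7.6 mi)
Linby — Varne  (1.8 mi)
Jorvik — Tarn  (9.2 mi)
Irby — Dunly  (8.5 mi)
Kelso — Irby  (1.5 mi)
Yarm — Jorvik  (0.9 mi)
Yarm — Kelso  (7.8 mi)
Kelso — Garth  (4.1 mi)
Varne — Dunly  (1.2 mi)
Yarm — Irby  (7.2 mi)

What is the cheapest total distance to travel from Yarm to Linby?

8.8 mi

Running Dijkstra from Yarm:
Yarm: 0
Jorvik: 0.9  (via Yarm)
Kelso: 3.8  (via Jorvik)
Garth: 4.9  (via Yarm)
Irby: 5.3  (via Kelso)
Tarn: 7.7  (via Kelso)
Linby: 8.8  (via Tarn)
Shortest route: Yarm–Jorvik–Kelso–Tarn–Linby = 8.8 mi.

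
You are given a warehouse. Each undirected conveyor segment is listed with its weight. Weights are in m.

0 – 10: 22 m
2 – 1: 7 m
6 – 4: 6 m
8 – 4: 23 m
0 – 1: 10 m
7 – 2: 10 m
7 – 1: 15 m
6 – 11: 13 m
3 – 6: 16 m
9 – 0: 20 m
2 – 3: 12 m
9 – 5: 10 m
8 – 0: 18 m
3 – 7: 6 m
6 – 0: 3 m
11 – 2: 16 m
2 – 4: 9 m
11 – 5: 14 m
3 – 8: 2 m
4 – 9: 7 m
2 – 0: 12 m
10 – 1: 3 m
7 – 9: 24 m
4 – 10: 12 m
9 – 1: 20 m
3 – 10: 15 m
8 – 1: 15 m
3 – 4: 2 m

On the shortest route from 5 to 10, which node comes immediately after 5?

9

Enumerating some paths:
5–9–4–3–10: 10+7+2+15 = 34
5–9–1–10: 10+20+3 = 33
5–9–4–10: 10+7+12 = 29
The minimum is 29 m via 5–9–4–10.
So from 5 the first move is to 9.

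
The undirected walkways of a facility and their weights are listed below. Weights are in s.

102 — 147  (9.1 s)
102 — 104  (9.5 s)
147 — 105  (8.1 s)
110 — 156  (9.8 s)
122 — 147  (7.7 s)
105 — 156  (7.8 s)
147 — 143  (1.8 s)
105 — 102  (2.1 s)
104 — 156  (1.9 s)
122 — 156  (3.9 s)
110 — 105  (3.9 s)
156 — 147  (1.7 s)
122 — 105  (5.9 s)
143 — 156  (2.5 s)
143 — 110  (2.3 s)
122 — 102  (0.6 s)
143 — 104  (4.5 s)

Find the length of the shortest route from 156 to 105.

Candidate routes:
156 → 122 → 102 → 105: 3.9+0.6+2.1 = 6.6
156 → 105: 7.8 = 7.8
The minimum is 6.6 s via 156 → 122 → 102 → 105.

6.6 s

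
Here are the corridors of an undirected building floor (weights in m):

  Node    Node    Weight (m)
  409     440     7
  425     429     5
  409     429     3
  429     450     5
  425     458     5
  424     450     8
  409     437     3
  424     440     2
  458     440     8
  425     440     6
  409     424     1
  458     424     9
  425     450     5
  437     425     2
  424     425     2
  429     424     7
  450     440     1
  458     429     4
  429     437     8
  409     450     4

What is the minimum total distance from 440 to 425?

4 m

Settle nodes by increasing distance from 440:
440: 0
450: 1  (via 440)
424: 2  (via 440)
409: 3  (via 424)
425: 4  (via 424)
Shortest route: 440 → 424 → 425 = 4 m.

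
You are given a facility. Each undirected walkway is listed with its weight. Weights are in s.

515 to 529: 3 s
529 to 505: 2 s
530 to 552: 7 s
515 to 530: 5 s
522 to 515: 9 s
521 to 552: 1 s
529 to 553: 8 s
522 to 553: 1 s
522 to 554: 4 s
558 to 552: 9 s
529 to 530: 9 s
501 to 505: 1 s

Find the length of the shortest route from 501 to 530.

Enumerating some paths:
501–505–529–530: 1+2+9 = 12
501–505–529–515–530: 1+2+3+5 = 11
501–505–529–553–522–515–530: 1+2+8+1+9+5 = 26
The minimum is 11 s via 501–505–529–515–530.

11 s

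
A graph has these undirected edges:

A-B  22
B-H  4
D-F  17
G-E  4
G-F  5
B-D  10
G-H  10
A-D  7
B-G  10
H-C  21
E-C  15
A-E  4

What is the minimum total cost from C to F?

24

Settle nodes by increasing distance from C:
C: 0
E: 15  (via C)
A: 19  (via E)
G: 19  (via E)
H: 21  (via C)
F: 24  (via G)
Shortest route: C–E–G–F = 24.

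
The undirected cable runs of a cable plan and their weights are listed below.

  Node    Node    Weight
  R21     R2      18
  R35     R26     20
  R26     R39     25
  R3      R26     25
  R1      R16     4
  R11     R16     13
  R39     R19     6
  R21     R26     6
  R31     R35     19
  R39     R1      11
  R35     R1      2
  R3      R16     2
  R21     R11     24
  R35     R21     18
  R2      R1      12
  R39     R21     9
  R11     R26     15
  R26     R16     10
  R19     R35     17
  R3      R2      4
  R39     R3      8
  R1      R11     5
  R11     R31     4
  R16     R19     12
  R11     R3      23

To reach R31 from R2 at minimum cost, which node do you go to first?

Candidate routes:
R2 → R3 → R16 → R11 → R31: 4+2+13+4 = 23
R2 → R3 → R16 → R1 → R11 → R31: 4+2+4+5+4 = 19
R2 → R1 → R11 → R31: 12+5+4 = 21
R2 → R3 → R16 → R1 → R35 → R31: 4+2+4+2+19 = 31
The minimum is 19 via R2 → R3 → R16 → R1 → R11 → R31.
So from R2 the first move is to R3.

R3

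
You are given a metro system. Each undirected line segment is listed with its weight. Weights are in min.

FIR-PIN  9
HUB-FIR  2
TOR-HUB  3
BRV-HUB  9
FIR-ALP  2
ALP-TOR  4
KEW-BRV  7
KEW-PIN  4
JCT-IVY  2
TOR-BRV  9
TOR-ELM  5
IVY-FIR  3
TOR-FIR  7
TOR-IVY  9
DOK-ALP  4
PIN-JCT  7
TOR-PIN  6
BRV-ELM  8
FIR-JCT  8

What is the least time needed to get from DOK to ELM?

Shortest distances from DOK:
DOK: 0
ALP: 4  (via DOK)
FIR: 6  (via ALP)
HUB: 8  (via FIR)
TOR: 8  (via ALP)
IVY: 9  (via FIR)
JCT: 11  (via IVY)
ELM: 13  (via TOR)
Shortest route: DOK–ALP–TOR–ELM = 13 min.

13 min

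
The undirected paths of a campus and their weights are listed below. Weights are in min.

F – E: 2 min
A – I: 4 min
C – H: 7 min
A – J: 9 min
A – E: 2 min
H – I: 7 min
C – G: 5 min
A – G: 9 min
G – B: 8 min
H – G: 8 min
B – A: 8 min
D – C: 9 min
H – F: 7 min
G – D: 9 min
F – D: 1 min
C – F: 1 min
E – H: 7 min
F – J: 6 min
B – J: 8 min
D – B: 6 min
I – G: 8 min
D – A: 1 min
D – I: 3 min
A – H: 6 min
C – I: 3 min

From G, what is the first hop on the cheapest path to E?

Enumerating some paths:
G–C–F–D–A–E: 5+1+1+1+2 = 10
G–C–F–E: 5+1+2 = 8
Cheapest is G–C–F–E at 8 min.
So from G the first move is to C.

C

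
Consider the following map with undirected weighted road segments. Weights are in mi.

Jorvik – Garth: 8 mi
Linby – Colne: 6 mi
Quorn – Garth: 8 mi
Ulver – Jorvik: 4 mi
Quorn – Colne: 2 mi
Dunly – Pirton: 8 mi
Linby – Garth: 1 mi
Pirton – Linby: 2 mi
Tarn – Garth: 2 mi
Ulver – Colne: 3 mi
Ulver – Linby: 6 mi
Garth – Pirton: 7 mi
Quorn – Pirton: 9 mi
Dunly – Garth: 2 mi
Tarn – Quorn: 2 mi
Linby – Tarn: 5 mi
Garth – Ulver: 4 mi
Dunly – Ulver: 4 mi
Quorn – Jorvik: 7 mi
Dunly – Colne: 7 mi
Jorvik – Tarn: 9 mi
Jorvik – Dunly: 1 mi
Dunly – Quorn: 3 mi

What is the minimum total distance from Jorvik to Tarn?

5 mi

Candidate routes:
Jorvik → Dunly → Garth → Tarn: 1+2+2 = 5
Jorvik → Dunly → Quorn → Tarn: 1+3+2 = 6
The minimum is 5 mi via Jorvik → Dunly → Garth → Tarn.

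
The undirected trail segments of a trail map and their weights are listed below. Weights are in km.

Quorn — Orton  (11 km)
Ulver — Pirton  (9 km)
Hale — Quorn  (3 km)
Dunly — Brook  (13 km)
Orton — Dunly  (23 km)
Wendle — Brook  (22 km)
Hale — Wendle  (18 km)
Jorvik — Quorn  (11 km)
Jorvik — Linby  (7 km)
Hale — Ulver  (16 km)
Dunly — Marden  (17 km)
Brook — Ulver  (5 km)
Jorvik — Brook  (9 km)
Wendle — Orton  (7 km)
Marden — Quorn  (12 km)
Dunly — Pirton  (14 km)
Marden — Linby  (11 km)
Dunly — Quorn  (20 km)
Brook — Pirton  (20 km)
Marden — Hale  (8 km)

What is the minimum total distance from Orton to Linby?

29 km

Candidate routes:
Orton → Quorn → Jorvik → Linby: 11+11+7 = 29
Orton → Quorn → Hale → Marden → Linby: 11+3+8+11 = 33
Cheapest is Orton → Quorn → Jorvik → Linby at 29 km.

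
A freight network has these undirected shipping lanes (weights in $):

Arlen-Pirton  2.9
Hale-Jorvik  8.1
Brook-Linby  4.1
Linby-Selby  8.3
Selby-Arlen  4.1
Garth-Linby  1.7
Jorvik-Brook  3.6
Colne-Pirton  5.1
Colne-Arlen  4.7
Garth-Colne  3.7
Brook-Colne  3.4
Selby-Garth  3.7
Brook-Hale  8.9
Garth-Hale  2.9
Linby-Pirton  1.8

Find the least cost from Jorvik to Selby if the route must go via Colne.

Best Jorvik to Colne: Jorvik–Brook–Colne costing 7
Best Colne to Selby: Colne–Garth–Selby costing 7.4
Total via Colne: 7 + 7.4 = $14.4.

$14.4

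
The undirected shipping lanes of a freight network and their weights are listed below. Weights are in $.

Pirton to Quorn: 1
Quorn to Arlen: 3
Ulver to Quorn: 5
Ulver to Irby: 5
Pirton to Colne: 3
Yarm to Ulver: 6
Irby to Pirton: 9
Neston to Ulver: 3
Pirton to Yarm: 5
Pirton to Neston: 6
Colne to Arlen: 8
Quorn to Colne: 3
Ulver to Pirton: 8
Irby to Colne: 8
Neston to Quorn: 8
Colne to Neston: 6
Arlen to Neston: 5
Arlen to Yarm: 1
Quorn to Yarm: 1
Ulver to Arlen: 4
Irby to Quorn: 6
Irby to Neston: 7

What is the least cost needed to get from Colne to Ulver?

$8

Candidate routes:
Colne–Quorn–Ulver: 3+5 = 8
Colne–Quorn–Yarm–Arlen–Ulver: 3+1+1+4 = 9
Colne–Neston–Ulver: 6+3 = 9
The minimum is $8 via Colne–Quorn–Ulver.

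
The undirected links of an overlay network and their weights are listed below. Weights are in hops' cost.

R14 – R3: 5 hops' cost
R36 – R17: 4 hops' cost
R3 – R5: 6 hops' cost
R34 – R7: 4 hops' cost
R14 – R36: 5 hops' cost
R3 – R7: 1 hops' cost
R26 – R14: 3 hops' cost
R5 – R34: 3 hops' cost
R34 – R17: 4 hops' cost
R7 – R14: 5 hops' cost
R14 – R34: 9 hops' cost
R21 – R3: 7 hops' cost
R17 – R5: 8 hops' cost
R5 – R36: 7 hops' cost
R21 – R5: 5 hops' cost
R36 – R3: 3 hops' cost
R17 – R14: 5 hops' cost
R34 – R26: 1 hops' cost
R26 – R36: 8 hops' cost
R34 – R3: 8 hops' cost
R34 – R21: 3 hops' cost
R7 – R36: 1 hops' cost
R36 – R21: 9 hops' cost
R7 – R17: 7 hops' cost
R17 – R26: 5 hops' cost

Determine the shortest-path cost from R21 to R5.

5 hops' cost

Running Dijkstra from R21:
R21: 0
R34: 3  (via R21)
R26: 4  (via R34)
R5: 5  (via R21)
Shortest route: R21–R5 = 5 hops' cost.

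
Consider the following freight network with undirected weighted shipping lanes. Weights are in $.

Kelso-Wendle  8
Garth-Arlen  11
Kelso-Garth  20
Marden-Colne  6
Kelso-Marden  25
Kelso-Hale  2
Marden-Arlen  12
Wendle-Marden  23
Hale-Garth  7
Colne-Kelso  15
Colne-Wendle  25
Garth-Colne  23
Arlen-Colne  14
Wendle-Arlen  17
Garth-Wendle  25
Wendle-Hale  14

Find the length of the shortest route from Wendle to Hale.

Compare a few routes:
Wendle → Hale: 14 = 14
Wendle → Kelso → Hale: 8+2 = 10
Cheapest is Wendle → Kelso → Hale at $10.

$10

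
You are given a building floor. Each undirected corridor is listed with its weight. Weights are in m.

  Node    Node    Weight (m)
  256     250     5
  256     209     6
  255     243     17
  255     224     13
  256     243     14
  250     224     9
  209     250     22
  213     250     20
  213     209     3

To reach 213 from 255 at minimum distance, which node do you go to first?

224

Enumerating some paths:
255–243–256–209–213: 17+14+6+3 = 40
255–224–250–256–209–213: 13+9+5+6+3 = 36
The minimum is 36 m via 255–224–250–256–209–213.
So from 255 the first move is to 224.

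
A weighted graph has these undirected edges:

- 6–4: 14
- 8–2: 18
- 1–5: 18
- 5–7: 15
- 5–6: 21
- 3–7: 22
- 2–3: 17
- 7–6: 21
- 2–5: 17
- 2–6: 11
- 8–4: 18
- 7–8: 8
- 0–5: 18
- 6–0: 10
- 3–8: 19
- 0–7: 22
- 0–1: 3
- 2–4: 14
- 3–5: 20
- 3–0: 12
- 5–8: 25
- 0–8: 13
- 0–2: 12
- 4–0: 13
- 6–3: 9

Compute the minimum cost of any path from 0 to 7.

21

Settle nodes by increasing distance from 0:
0: 0
1: 3  (via 0)
6: 10  (via 0)
2: 12  (via 0)
3: 12  (via 0)
4: 13  (via 0)
8: 13  (via 0)
5: 18  (via 0)
7: 21  (via 8)
Shortest route: 0 → 8 → 7 = 21.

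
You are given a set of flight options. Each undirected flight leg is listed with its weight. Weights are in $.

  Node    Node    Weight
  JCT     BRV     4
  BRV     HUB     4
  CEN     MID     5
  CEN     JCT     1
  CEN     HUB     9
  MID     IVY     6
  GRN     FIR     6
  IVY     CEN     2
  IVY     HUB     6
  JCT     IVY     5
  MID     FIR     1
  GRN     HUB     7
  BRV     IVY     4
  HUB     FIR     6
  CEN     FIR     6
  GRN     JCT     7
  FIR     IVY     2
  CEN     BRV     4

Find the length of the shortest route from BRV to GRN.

Running Dijkstra from BRV:
BRV: 0
CEN: 4  (via BRV)
HUB: 4  (via BRV)
IVY: 4  (via BRV)
JCT: 4  (via BRV)
FIR: 6  (via IVY)
MID: 7  (via FIR)
GRN: 11  (via HUB)
Shortest route: BRV–HUB–GRN = $11.

$11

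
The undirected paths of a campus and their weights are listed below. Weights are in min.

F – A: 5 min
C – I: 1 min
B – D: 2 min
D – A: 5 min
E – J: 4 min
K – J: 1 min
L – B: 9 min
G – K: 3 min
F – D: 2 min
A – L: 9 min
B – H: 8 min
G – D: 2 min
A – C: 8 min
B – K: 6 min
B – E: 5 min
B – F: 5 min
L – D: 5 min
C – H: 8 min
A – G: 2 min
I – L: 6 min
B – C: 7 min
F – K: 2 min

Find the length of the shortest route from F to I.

Compare a few routes:
F - D - B - C - I: 2+2+7+1 = 12
F - B - C - I: 5+7+1 = 13
The minimum is 12 min via F - D - B - C - I.

12 min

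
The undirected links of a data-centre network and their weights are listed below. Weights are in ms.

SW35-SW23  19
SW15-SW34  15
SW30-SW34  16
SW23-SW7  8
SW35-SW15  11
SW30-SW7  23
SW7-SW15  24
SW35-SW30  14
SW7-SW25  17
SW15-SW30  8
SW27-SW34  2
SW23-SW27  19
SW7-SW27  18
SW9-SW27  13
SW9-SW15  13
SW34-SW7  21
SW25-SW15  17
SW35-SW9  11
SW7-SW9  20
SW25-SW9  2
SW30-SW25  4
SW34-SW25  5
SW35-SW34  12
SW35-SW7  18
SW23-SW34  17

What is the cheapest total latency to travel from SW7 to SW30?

Compare a few routes:
SW7 → SW30: 23 = 23
SW7 → SW9 → SW25 → SW30: 20+2+4 = 26
SW7 → SW25 → SW30: 17+4 = 21
Cheapest is SW7 → SW25 → SW30 at 21 ms.

21 ms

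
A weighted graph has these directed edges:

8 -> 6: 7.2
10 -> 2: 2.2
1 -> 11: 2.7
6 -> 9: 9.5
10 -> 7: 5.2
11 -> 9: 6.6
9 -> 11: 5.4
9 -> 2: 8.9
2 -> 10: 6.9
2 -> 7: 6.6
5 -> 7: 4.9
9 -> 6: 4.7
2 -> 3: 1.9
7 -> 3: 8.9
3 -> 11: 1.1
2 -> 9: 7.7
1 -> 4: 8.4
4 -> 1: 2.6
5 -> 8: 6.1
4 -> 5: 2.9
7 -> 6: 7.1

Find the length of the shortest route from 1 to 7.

16.2

Candidate routes:
1–11–9–2–10–7: 2.7+6.6+8.9+6.9+5.2 = 30.3
1–4–5–7: 8.4+2.9+4.9 = 16.2
1–11–9–2–7: 2.7+6.6+8.9+6.6 = 24.8
The minimum is 16.2 via 1–4–5–7.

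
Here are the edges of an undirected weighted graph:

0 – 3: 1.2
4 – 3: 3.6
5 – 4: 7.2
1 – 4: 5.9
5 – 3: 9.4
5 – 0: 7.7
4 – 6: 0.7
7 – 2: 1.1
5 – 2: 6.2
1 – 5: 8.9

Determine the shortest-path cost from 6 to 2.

14.1

Candidate routes:
6–4–1–5–2: 0.7+5.9+8.9+6.2 = 21.7
6–4–5–2: 0.7+7.2+6.2 = 14.1
6–4–3–5–2: 0.7+3.6+9.4+6.2 = 19.9
6–4–3–0–5–2: 0.7+3.6+1.2+7.7+6.2 = 19.4
The minimum is 14.1 via 6–4–5–2.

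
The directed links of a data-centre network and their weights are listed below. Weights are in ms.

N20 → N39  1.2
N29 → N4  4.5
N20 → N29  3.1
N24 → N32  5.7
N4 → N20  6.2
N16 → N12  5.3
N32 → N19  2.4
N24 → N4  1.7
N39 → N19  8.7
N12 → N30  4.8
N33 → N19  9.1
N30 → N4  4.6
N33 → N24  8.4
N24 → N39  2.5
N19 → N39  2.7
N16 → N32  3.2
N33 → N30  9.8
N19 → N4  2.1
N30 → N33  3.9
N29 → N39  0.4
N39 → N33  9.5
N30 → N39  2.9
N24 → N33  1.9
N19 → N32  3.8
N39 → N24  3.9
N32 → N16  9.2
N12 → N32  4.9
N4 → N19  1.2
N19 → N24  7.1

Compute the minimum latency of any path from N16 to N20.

Candidate routes:
N16 - N12 - N30 - N4 - N20: 5.3+4.8+4.6+6.2 = 20.9
N16 - N32 - N19 - N24 - N4 - N20: 3.2+2.4+7.1+1.7+6.2 = 20.6
N16 - N32 - N19 - N4 - N20: 3.2+2.4+2.1+6.2 = 13.9
N16 - N32 - N19 - N39 - N24 - N4 - N20: 3.2+2.4+2.7+3.9+1.7+6.2 = 20.1
The minimum is 13.9 ms via N16 - N32 - N19 - N4 - N20.

13.9 ms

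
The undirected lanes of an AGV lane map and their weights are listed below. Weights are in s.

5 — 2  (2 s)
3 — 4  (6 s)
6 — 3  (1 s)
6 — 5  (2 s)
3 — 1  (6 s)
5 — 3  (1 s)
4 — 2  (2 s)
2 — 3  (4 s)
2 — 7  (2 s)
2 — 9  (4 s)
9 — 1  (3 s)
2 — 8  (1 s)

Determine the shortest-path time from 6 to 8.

5 s

Candidate routes:
6 - 5 - 2 - 8: 2+2+1 = 5
6 - 5 - 3 - 2 - 8: 2+1+4+1 = 8
6 - 3 - 4 - 2 - 8: 1+6+2+1 = 10
6 - 3 - 2 - 8: 1+4+1 = 6
The minimum is 5 s via 6 - 5 - 2 - 8.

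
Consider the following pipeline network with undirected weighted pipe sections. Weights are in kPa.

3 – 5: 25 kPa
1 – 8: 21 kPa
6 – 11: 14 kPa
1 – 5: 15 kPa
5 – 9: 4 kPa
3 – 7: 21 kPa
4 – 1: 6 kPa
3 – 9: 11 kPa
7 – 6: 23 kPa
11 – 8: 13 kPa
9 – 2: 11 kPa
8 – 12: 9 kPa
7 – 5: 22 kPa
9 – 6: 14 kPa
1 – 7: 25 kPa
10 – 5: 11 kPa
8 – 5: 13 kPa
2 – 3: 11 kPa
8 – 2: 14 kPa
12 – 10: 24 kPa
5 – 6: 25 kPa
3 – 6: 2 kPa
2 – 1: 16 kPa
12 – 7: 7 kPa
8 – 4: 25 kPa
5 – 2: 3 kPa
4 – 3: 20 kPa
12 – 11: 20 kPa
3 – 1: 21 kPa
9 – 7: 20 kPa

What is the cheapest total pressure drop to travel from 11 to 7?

27 kPa

Running Dijkstra from 11:
11: 0
8: 13  (via 11)
6: 14  (via 11)
3: 16  (via 6)
12: 20  (via 11)
5: 26  (via 8)
2: 27  (via 8)
7: 27  (via 12)
Shortest route: 11–12–7 = 27 kPa.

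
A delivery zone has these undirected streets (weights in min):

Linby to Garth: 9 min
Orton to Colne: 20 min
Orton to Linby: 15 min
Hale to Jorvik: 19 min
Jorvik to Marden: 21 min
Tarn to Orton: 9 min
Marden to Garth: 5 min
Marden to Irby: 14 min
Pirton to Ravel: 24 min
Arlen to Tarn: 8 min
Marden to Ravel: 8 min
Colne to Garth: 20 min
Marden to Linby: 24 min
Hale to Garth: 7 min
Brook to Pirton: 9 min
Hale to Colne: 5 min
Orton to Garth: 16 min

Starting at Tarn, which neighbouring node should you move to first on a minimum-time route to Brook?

Candidate routes:
Tarn → Orton → Colne → Hale → Garth → Marden → Ravel → Pirton → Brook: 9+20+5+7+5+8+24+9 = 87
Tarn → Orton → Garth → Marden → Ravel → Pirton → Brook: 9+16+5+8+24+9 = 71
Tarn → Orton → Linby → Marden → Ravel → Pirton → Brook: 9+15+24+8+24+9 = 89
Tarn → Orton → Linby → Garth → Marden → Ravel → Pirton → Brook: 9+15+9+5+8+24+9 = 79
The minimum is 71 min via Tarn → Orton → Garth → Marden → Ravel → Pirton → Brook.
So from Tarn the first move is to Orton.

Orton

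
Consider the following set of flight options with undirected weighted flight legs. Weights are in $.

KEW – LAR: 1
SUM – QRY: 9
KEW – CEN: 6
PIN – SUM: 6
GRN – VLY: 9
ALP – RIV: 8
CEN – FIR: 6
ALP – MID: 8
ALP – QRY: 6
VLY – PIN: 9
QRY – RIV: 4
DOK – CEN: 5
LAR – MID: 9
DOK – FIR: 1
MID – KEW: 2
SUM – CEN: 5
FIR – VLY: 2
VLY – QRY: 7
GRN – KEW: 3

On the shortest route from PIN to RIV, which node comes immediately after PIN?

Compare a few routes:
PIN → SUM → QRY → RIV: 6+9+4 = 19
PIN → VLY → QRY → RIV: 9+7+4 = 20
PIN → SUM → QRY → ALP → RIV: 6+9+6+8 = 29
Cheapest is PIN → SUM → QRY → RIV at $19.
So from PIN the first move is to SUM.

SUM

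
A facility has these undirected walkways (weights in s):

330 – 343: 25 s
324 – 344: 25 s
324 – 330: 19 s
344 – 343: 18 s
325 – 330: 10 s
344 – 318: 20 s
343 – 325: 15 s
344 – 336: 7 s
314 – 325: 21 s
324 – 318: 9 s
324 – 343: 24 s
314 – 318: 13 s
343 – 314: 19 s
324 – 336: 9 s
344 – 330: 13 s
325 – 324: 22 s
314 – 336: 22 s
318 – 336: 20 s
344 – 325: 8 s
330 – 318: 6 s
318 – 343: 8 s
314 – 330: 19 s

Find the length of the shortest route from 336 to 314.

22 s

Settle nodes by increasing distance from 336:
336: 0
344: 7  (via 336)
324: 9  (via 336)
325: 15  (via 344)
318: 18  (via 324)
330: 20  (via 344)
314: 22  (via 336)
Shortest route: 336–314 = 22 s.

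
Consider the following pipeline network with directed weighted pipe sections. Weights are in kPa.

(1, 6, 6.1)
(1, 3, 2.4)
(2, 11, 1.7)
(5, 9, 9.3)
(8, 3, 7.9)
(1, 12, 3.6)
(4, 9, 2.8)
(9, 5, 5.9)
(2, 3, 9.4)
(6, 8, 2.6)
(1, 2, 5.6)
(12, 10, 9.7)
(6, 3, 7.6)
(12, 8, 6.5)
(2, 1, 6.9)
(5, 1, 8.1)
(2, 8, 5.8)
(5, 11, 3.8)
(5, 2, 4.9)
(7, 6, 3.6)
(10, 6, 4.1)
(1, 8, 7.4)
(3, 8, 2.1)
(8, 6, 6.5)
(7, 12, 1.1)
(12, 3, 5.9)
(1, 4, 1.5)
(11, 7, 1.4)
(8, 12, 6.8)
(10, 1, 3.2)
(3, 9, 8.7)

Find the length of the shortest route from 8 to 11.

Enumerating some paths:
8 → 12 → 10 → 1 → 2 → 11: 6.8+9.7+3.2+5.6+1.7 = 27
8 → 3 → 9 → 5 → 11: 7.9+8.7+5.9+3.8 = 26.3
Cheapest is 8 → 3 → 9 → 5 → 11 at 26.3 kPa.

26.3 kPa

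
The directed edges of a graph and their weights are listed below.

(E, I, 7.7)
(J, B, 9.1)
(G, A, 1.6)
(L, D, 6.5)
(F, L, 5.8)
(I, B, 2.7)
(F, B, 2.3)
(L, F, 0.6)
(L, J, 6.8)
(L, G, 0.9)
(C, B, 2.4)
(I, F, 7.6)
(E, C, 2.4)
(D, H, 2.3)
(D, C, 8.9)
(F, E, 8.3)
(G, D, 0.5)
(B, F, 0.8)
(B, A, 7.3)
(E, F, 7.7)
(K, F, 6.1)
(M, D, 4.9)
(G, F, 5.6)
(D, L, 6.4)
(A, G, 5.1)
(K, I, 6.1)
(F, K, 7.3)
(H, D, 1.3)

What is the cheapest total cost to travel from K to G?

Candidate routes:
K–I–F–L–G: 6.1+7.6+5.8+0.9 = 20.4
K–I–B–F–L–G: 6.1+2.7+0.8+5.8+0.9 = 16.3
K–F–B–A–G: 6.1+2.3+7.3+5.1 = 20.8
K–F–L–G: 6.1+5.8+0.9 = 12.8
The minimum is 12.8 via K–F–L–G.

12.8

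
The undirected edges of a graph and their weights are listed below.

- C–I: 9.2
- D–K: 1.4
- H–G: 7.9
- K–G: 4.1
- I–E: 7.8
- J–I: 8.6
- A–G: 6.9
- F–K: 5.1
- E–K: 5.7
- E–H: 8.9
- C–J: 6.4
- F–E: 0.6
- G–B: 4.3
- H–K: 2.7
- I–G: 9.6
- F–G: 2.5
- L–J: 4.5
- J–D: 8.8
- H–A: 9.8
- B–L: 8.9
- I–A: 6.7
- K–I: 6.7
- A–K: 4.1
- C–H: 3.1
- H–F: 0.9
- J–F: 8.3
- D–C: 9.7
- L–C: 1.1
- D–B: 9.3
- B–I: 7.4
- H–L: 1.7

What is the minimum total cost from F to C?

3.7

Shortest distances from F:
F: 0
E: 0.6  (via F)
H: 0.9  (via F)
G: 2.5  (via F)
L: 2.6  (via H)
K: 3.6  (via H)
C: 3.7  (via L)
Shortest route: F–H–L–C = 3.7.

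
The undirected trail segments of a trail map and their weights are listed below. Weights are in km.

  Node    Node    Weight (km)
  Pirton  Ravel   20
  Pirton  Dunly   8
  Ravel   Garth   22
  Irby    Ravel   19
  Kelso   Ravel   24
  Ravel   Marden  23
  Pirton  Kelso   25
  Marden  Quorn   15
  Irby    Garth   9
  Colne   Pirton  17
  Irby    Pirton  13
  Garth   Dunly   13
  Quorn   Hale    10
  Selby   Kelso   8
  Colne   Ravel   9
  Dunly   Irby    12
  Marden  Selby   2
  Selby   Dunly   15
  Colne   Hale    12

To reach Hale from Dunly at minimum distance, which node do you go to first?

Pirton

Compare a few routes:
Dunly → Pirton → Colne → Hale: 8+17+12 = 37
Dunly → Pirton → Ravel → Colne → Hale: 8+20+9+12 = 49
Dunly → Selby → Marden → Quorn → Hale: 15+2+15+10 = 42
The minimum is 37 km via Dunly → Pirton → Colne → Hale.
So from Dunly the first move is to Pirton.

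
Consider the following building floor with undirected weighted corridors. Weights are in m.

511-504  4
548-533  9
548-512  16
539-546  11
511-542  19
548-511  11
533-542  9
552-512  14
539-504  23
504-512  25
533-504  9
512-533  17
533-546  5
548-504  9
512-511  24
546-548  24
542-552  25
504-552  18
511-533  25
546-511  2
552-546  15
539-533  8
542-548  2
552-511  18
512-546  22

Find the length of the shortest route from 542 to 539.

Candidate routes:
542 → 533 → 546 → 539: 9+5+11 = 25
542 → 533 → 539: 9+8 = 17
542 → 548 → 533 → 539: 2+9+8 = 19
542 → 548 → 511 → 546 → 539: 2+11+2+11 = 26
Cheapest is 542 → 533 → 539 at 17 m.

17 m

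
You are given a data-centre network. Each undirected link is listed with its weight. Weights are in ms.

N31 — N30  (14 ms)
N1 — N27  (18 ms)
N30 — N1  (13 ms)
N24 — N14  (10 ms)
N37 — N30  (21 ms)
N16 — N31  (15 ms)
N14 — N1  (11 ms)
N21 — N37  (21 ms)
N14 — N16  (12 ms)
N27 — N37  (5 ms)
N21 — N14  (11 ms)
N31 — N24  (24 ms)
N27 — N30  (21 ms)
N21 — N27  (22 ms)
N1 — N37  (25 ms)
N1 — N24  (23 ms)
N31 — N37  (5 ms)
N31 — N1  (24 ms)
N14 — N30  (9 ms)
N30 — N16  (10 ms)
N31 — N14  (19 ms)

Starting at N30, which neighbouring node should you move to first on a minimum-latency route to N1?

Candidate routes:
N30 - N14 - N1: 9+11 = 20
N30 - N1: 13 = 13
Cheapest is N30 - N1 at 13 ms.
So from N30 the first move is to N1.

N1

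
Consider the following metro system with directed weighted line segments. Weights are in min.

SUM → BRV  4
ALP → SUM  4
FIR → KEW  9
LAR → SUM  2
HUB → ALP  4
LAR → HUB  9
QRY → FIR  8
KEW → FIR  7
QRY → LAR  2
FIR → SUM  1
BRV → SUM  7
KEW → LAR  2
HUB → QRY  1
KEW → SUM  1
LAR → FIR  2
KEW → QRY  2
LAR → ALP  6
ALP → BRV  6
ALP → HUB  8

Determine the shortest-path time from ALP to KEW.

22 min

Shortest distances from ALP:
ALP: 0
SUM: 4  (via ALP)
BRV: 6  (via ALP)
HUB: 8  (via ALP)
QRY: 9  (via HUB)
LAR: 11  (via QRY)
FIR: 13  (via LAR)
KEW: 22  (via FIR)
Shortest route: ALP–HUB–QRY–LAR–FIR–KEW = 22 min.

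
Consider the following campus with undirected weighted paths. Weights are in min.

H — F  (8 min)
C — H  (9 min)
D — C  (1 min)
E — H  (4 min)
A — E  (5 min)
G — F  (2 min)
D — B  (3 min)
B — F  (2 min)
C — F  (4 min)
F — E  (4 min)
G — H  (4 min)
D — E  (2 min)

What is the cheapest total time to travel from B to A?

10 min

Running Dijkstra from B:
B: 0
F: 2  (via B)
D: 3  (via B)
C: 4  (via D)
G: 4  (via F)
E: 5  (via D)
H: 8  (via G)
A: 10  (via E)
Shortest route: B → D → E → A = 10 min.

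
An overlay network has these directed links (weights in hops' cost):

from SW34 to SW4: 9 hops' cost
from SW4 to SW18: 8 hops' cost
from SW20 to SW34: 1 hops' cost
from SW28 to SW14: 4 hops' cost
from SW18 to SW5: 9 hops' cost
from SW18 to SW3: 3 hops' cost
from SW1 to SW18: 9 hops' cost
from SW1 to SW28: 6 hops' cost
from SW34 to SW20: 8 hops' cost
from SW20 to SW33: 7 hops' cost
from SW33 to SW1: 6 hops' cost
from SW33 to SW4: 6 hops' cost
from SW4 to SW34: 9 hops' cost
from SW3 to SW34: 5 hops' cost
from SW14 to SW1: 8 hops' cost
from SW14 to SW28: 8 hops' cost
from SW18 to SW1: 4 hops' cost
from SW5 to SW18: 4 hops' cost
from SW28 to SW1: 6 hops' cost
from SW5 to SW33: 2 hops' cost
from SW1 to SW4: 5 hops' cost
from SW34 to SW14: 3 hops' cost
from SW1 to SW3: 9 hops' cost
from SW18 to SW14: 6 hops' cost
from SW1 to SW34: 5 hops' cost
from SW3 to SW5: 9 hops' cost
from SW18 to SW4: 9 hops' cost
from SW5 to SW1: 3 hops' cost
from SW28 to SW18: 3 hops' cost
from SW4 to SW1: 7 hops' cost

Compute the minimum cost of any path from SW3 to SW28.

16 hops' cost

Enumerating some paths:
SW3 → SW34 → SW14 → SW28: 5+3+8 = 16
SW3 → SW5 → SW1 → SW28: 9+3+6 = 18
SW3 → SW34 → SW14 → SW1 → SW28: 5+3+8+6 = 22
Cheapest is SW3 → SW34 → SW14 → SW28 at 16 hops' cost.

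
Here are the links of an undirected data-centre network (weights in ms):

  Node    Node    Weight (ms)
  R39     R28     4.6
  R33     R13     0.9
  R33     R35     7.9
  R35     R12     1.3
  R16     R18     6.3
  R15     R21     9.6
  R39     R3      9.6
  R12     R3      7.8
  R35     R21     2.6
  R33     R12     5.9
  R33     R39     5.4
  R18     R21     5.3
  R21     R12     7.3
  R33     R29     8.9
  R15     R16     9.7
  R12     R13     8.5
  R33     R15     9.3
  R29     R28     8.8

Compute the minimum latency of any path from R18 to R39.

Running Dijkstra from R18:
R18: 0
R21: 5.3  (via R18)
R16: 6.3  (via R18)
R35: 7.9  (via R21)
R12: 9.2  (via R35)
R15: 14.9  (via R21)
R33: 15.1  (via R12)
R13: 16  (via R33)
R3: 17  (via R12)
R39: 20.5  (via R33)
Shortest route: R18 → R21 → R35 → R12 → R33 → R39 = 20.5 ms.

20.5 ms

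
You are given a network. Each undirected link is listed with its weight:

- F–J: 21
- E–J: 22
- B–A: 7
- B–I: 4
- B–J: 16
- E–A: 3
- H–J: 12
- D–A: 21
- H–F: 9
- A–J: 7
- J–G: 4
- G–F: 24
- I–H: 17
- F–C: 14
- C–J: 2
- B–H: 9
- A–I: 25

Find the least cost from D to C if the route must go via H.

51

Shortest D→H: D → A → B → H = 37
Shortest H→C: H → J → C = 14
Total via H: 37 + 14 = 51.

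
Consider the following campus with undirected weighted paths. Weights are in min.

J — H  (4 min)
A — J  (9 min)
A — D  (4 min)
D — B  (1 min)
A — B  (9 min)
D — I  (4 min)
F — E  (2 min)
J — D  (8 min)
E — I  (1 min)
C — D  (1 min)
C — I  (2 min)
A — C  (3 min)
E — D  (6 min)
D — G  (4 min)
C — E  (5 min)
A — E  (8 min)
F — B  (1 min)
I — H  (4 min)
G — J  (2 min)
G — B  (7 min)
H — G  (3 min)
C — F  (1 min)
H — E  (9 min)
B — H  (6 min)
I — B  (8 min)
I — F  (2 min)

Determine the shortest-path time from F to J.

8 min

Shortest distances from F:
F: 0
B: 1  (via F)
C: 1  (via F)
D: 2  (via B)
E: 2  (via F)
I: 2  (via F)
A: 4  (via C)
G: 6  (via D)
H: 6  (via I)
J: 8  (via G)
Shortest route: F–B–D–G–J = 8 min.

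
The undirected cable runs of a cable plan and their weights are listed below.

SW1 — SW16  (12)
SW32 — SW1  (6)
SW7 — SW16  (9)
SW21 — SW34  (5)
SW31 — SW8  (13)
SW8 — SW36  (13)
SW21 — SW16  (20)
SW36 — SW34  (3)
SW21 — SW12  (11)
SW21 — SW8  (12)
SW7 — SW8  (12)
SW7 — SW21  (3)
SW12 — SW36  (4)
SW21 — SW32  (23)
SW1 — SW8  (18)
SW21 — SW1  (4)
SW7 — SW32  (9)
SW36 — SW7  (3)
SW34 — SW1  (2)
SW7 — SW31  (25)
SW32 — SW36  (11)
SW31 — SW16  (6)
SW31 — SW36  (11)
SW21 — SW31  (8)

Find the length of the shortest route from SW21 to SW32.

10

Enumerating some paths:
SW21 → SW34 → SW1 → SW32: 5+2+6 = 13
SW21 → SW1 → SW32: 4+6 = 10
SW21 → SW7 → SW32: 3+9 = 12
SW21 → SW7 → SW36 → SW32: 3+3+11 = 17
Cheapest is SW21 → SW1 → SW32 at 10.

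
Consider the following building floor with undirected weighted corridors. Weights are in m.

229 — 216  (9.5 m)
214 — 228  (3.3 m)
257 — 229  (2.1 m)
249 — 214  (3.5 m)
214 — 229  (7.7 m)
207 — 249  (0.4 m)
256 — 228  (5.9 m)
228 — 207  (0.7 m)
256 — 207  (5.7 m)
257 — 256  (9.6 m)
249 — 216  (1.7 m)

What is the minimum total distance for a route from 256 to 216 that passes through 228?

Shortest 256→228: 256–228 = 5.9
Shortest 228→216: 228–207–249–216 = 2.8
Total via 228: 5.9 + 2.8 = 8.7 m.

8.7 m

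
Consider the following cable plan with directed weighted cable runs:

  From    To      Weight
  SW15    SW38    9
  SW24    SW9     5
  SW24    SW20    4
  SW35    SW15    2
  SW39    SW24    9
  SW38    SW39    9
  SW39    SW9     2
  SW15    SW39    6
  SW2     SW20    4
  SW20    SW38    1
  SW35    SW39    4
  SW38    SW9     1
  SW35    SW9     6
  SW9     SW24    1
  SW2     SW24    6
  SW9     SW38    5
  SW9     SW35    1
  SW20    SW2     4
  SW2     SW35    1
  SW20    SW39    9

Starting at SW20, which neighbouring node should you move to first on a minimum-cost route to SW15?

Candidate routes:
SW20 - SW2 - SW35 - SW15: 4+1+2 = 7
SW20 - SW38 - SW9 - SW35 - SW15: 1+1+1+2 = 5
The minimum is 5 via SW20 - SW38 - SW9 - SW35 - SW15.
So from SW20 the first move is to SW38.

SW38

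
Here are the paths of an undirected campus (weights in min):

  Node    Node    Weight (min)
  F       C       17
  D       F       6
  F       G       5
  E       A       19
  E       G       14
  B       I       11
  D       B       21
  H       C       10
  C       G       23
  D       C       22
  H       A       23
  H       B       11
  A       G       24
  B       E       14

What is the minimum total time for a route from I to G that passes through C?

Shortest I→C: I–B–H–C = 32
Best C to G: C–F–G costing 22
Total via C: 32 + 22 = 54 min.

54 min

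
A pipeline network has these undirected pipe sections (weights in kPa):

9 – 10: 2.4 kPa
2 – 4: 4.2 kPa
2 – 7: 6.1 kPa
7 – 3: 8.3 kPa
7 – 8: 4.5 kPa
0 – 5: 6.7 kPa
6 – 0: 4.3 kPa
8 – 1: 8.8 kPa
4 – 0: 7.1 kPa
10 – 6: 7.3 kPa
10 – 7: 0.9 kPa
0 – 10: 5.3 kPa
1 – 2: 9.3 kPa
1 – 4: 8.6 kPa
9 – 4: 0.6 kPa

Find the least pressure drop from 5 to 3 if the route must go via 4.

Shortest 5→4: 5 → 0 → 4 = 13.8
Shortest 4→3: 4 → 9 → 10 → 7 → 3 = 12.2
Total via 4: 13.8 + 12.2 = 26 kPa.

26 kPa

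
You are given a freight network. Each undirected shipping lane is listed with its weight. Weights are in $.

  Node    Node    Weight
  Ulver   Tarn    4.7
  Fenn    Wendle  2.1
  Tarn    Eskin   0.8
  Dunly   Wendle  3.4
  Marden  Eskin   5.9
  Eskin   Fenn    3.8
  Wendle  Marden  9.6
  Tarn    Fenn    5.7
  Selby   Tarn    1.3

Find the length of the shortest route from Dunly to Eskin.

Enumerating some paths:
Dunly–Wendle–Fenn–Tarn–Eskin: 3.4+2.1+5.7+0.8 = 12
Dunly–Wendle–Fenn–Eskin: 3.4+2.1+3.8 = 9.3
Cheapest is Dunly–Wendle–Fenn–Eskin at $9.3.

$9.3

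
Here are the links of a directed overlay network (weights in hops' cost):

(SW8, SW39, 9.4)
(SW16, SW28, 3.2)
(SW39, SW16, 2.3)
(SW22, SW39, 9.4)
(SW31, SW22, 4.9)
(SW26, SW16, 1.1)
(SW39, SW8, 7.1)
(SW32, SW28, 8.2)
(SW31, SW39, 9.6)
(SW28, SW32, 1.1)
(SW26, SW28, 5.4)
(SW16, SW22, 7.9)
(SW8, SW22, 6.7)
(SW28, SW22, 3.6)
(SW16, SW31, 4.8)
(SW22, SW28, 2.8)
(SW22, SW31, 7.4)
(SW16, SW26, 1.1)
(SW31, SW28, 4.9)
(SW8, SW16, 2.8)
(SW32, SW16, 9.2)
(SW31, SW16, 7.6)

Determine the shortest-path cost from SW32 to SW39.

Compare a few routes:
SW32 → SW28 → SW22 → SW39: 8.2+3.6+9.4 = 21.2
SW32 → SW16 → SW31 → SW39: 9.2+4.8+9.6 = 23.6
SW32 → SW16 → SW28 → SW22 → SW39: 9.2+3.2+3.6+9.4 = 25.4
The minimum is 21.2 hops' cost via SW32 → SW28 → SW22 → SW39.

21.2 hops' cost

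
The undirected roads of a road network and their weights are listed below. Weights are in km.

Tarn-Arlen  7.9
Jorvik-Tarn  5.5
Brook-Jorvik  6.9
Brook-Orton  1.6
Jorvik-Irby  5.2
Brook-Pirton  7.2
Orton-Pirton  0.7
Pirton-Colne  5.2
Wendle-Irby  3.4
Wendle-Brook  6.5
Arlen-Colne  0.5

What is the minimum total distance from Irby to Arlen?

Compare a few routes:
Irby → Jorvik → Tarn → Arlen: 5.2+5.5+7.9 = 18.6
Irby → Jorvik → Brook → Orton → Pirton → Colne → Arlen: 5.2+6.9+1.6+0.7+5.2+0.5 = 20.1
Irby → Wendle → Brook → Orton → Pirton → Colne → Arlen: 3.4+6.5+1.6+0.7+5.2+0.5 = 17.9
The minimum is 17.9 km via Irby → Wendle → Brook → Orton → Pirton → Colne → Arlen.

17.9 km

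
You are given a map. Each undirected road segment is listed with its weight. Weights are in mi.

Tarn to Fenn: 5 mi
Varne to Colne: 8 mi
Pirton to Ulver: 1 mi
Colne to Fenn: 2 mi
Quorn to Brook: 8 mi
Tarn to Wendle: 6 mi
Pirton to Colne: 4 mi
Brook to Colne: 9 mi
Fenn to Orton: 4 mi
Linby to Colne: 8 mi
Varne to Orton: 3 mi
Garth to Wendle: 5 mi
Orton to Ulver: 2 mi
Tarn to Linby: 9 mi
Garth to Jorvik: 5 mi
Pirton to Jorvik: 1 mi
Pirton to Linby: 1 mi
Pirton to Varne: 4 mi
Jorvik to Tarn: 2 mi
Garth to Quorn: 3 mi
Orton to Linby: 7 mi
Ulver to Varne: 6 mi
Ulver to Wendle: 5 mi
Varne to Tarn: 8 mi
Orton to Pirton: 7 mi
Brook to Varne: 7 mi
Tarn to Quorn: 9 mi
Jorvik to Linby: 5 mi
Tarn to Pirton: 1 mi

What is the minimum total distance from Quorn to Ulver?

Shortest distances from Quorn:
Quorn: 0
Garth: 3  (via Quorn)
Jorvik: 8  (via Garth)
Brook: 8  (via Quorn)
Wendle: 8  (via Garth)
Pirton: 9  (via Jorvik)
Tarn: 9  (via Quorn)
Linby: 10  (via Pirton)
Ulver: 10  (via Pirton)
Shortest route: Quorn–Garth–Jorvik–Pirton–Ulver = 10 mi.

10 mi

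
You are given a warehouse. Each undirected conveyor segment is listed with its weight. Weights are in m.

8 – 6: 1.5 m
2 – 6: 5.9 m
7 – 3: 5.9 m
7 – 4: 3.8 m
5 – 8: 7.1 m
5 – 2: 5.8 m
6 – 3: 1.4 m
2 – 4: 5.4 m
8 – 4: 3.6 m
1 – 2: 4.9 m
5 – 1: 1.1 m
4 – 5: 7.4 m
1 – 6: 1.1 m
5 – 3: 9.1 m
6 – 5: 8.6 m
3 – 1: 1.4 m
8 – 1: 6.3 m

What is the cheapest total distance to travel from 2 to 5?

5.8 m

Enumerating some paths:
2 - 1 - 5: 4.9+1.1 = 6
2 - 5: 5.8 = 5.8
Cheapest is 2 - 5 at 5.8 m.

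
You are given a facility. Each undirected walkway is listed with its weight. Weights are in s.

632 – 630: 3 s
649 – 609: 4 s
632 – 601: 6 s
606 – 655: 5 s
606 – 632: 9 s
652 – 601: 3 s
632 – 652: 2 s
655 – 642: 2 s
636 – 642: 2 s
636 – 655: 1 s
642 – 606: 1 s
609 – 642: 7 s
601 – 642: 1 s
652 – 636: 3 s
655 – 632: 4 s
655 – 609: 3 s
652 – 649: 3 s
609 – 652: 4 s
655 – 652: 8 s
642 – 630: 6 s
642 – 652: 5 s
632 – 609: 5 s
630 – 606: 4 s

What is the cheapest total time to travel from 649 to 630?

8 s

Enumerating some paths:
649 → 652 → 601 → 642 → 606 → 630: 3+3+1+1+4 = 12
649 → 652 → 632 → 630: 3+2+3 = 8
649 → 652 → 636 → 642 → 606 → 630: 3+3+2+1+4 = 13
649 → 609 → 632 → 630: 4+5+3 = 12
The minimum is 8 s via 649 → 652 → 632 → 630.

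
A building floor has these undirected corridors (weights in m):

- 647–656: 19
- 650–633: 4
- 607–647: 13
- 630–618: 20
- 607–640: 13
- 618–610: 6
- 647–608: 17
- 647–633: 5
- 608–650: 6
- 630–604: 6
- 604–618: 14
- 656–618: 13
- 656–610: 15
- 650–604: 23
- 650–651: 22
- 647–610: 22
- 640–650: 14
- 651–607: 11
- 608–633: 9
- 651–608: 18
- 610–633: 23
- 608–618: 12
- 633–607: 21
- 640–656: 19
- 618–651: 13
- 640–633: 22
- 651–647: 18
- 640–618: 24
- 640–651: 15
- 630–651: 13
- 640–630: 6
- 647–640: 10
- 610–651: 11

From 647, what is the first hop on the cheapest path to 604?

640

Compare a few routes:
647–640–630–604: 10+6+6 = 22
647–633–650–604: 5+4+23 = 32
Cheapest is 647–640–630–604 at 22 m.
So from 647 the first move is to 640.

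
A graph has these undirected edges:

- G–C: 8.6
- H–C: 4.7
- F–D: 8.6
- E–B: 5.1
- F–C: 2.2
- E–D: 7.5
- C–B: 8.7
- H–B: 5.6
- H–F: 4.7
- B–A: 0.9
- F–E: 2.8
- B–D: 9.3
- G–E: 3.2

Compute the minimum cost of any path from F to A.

Candidate routes:
F - C - B - A: 2.2+8.7+0.9 = 11.8
F - H - B - A: 4.7+5.6+0.9 = 11.2
F - E - B - A: 2.8+5.1+0.9 = 8.8
Cheapest is F - E - B - A at 8.8.

8.8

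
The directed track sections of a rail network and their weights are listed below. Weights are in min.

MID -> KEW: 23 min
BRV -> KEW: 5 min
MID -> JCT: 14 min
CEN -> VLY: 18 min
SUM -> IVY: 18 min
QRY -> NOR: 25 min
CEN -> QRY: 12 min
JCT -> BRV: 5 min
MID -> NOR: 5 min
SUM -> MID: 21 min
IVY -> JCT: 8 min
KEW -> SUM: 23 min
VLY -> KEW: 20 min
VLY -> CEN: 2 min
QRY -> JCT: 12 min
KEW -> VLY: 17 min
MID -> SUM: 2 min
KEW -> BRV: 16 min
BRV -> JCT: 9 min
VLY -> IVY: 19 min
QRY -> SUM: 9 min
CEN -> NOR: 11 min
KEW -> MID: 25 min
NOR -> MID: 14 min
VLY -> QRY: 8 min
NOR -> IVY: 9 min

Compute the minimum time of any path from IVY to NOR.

Running Dijkstra from IVY:
IVY: 0
JCT: 8  (via IVY)
BRV: 13  (via JCT)
KEW: 18  (via BRV)
VLY: 35  (via KEW)
CEN: 37  (via VLY)
SUM: 41  (via KEW)
QRY: 43  (via VLY)
MID: 43  (via KEW)
NOR: 48  (via CEN)
Shortest route: IVY–JCT–BRV–KEW–VLY–CEN–NOR = 48 min.

48 min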